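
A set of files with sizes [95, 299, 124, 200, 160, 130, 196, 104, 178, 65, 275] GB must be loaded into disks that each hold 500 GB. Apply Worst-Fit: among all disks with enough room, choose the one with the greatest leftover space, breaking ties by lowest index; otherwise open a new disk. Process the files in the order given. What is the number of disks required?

5 disks

95 GB → disk 1 (remaining 405 GB)
299 GB → disk 1 (remaining 106 GB)
124 GB → disk 2 (remaining 376 GB)
200 GB → disk 2 (remaining 176 GB)
160 GB → disk 2 (remaining 16 GB)
130 GB → disk 3 (remaining 370 GB)
196 GB → disk 3 (remaining 174 GB)
104 GB → disk 3 (remaining 70 GB)
178 GB → disk 4 (remaining 322 GB)
65 GB → disk 4 (remaining 257 GB)
275 GB → disk 5 (remaining 225 GB)
Final disks: [95,299] [124,200,160] [130,196,104] [178,65] [275].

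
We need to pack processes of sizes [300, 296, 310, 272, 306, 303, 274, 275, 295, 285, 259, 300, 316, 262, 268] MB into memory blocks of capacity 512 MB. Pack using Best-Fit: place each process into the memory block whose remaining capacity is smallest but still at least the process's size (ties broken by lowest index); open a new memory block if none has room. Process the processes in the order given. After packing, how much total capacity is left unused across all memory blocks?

3359

memory block 1: place 300 MB, 212 MB left
memory block 2: place 296 MB, 216 MB left
memory block 3: place 310 MB, 202 MB left
memory block 4: place 272 MB, 240 MB left
memory block 5: place 306 MB, 206 MB left
memory block 6: place 303 MB, 209 MB left
memory block 7: place 274 MB, 238 MB left
memory block 8: place 275 MB, 237 MB left
memory block 9: place 295 MB, 217 MB left
memory block 10: place 285 MB, 227 MB left
memory block 11: place 259 MB, 253 MB left
memory block 12: place 300 MB, 212 MB left
memory block 13: place 316 MB, 196 MB left
memory block 14: place 262 MB, 250 MB left
memory block 15: place 268 MB, 244 MB left
15 memory blocks × 512 MB = 7680 MB; used 4321 MB; unused 3359 MB.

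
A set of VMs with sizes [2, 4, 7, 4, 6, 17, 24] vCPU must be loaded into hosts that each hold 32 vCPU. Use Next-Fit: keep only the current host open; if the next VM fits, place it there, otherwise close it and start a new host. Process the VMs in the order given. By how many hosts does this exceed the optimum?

1

Next-Fit: [2,4,7,4,6] [17] [24] → 3 hosts.
Total size 64 vCPU; any packing needs at least ⌈64/32⌉ = 2 hosts.
An optimal packing achieves that bound: [24,6,2] [17,7,4,4] → 2 hosts.
Excess: 3 − 2 = 1.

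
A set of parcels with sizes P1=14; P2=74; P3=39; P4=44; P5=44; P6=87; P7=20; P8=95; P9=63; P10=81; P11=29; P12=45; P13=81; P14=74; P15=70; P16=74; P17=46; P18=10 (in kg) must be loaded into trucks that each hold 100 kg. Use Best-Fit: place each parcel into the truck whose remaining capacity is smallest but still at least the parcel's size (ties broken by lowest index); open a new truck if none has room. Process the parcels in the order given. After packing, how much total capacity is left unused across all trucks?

Put P1 (14 kg) in truck 1; 86 kg remain.
Put P2 (74 kg) in truck 1; 12 kg remain.
Put P3 (39 kg) in truck 2; 61 kg remain.
Put P4 (44 kg) in truck 2; 17 kg remain.
Put P5 (44 kg) in truck 3; 56 kg remain.
Put P6 (87 kg) in truck 4; 13 kg remain.
Put P7 (20 kg) in truck 3; 36 kg remain.
Put P8 (95 kg) in truck 5; 5 kg remain.
Put P9 (63 kg) in truck 6; 37 kg remain.
Put P10 (81 kg) in truck 7; 19 kg remain.
Put P11 (29 kg) in truck 3; 7 kg remain.
Put P12 (45 kg) in truck 8; 55 kg remain.
Put P13 (81 kg) in truck 9; 19 kg remain.
Put P14 (74 kg) in truck 10; 26 kg remain.
Put P15 (70 kg) in truck 11; 30 kg remain.
Put P16 (74 kg) in truck 12; 26 kg remain.
Put P17 (46 kg) in truck 8; 9 kg remain.
Put P18 (10 kg) in truck 1; 2 kg remain.
12 trucks × 100 kg = 1200 kg; used 990 kg; unused 210 kg.

210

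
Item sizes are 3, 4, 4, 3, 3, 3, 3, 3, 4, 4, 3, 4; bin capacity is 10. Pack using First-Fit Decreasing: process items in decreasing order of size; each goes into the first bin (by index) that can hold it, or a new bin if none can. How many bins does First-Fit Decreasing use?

Sorted descending: 4, 4, 4, 4, 4, 3, 3, 3, 3, 3, 3, 3.
4 → bin 1 (remaining 6)
4 → bin 1 (remaining 2)
4 → bin 2 (remaining 6)
4 → bin 2 (remaining 2)
4 → bin 3 (remaining 6)
3 → bin 3 (remaining 3)
3 → bin 3 (remaining 0)
3 → bin 4 (remaining 7)
3 → bin 4 (remaining 4)
3 → bin 4 (remaining 1)
3 → bin 5 (remaining 7)
3 → bin 5 (remaining 4)
Final bins: [4,4] [4,4] [4,3,3] [3,3,3] [3,3].

5 bins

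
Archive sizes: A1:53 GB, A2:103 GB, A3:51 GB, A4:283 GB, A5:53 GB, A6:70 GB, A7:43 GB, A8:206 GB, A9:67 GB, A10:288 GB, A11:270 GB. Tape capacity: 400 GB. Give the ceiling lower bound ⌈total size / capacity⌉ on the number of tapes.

4 tapes

Total size = 53 + 103 + 51 + 283 + 53 + 70 + 43 + 206 + 67 + 288 + 270 = 1487 GB.
⌈1487 / 400⌉ = 4.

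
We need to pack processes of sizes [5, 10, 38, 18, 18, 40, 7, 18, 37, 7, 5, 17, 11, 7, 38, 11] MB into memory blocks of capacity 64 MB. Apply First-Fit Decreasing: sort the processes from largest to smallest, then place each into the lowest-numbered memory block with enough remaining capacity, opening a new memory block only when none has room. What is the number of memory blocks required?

Sorted descending: 40, 38, 38, 37, 18, 18, 18, 17, 11, 11, 10, 7, 7, 7, 5, 5.
40 MB → memory block 1 (remaining 24 MB)
38 MB → memory block 2 (remaining 26 MB)
38 MB → memory block 3 (remaining 26 MB)
37 MB → memory block 4 (remaining 27 MB)
18 MB → memory block 1 (remaining 6 MB)
18 MB → memory block 2 (remaining 8 MB)
18 MB → memory block 3 (remaining 8 MB)
17 MB → memory block 4 (remaining 10 MB)
11 MB → memory block 5 (remaining 53 MB)
11 MB → memory block 5 (remaining 42 MB)
10 MB → memory block 4 (remaining 0 MB)
7 MB → memory block 2 (remaining 1 MB)
7 MB → memory block 3 (remaining 1 MB)
7 MB → memory block 5 (remaining 35 MB)
5 MB → memory block 1 (remaining 1 MB)
5 MB → memory block 5 (remaining 30 MB)

5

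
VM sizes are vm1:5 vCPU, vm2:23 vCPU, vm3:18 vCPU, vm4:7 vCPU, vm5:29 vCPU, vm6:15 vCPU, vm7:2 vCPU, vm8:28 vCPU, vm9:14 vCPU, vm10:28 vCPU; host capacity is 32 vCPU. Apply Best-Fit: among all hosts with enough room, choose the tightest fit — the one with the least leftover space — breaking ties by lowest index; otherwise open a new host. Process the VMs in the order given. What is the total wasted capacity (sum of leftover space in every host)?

host 1: place vm1 (5 vCPU), 27 vCPU left
host 1: place vm2 (23 vCPU), 4 vCPU left
host 2: place vm3 (18 vCPU), 14 vCPU left
host 2: place vm4 (7 vCPU), 7 vCPU left
host 3: place vm5 (29 vCPU), 3 vCPU left
host 4: place vm6 (15 vCPU), 17 vCPU left
host 3: place vm7 (2 vCPU), 1 vCPU left
host 5: place vm8 (28 vCPU), 4 vCPU left
host 4: place vm9 (14 vCPU), 3 vCPU left
host 6: place vm10 (28 vCPU), 4 vCPU left
6 hosts × 32 vCPU = 192 vCPU; used 169 vCPU; unused 23 vCPU.

23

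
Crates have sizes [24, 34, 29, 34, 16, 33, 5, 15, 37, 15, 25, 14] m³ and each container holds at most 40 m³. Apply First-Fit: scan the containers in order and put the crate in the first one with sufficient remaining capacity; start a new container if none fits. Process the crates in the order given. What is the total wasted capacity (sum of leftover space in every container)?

Put 24 m³ in container 1; 16 m³ remain.
Put 34 m³ in container 2; 6 m³ remain.
Put 29 m³ in container 3; 11 m³ remain.
Put 34 m³ in container 4; 6 m³ remain.
Put 16 m³ in container 1; 0 m³ remain.
Put 33 m³ in container 5; 7 m³ remain.
Put 5 m³ in container 2; 1 m³ remain.
Put 15 m³ in container 6; 25 m³ remain.
Put 37 m³ in container 7; 3 m³ remain.
Put 15 m³ in container 6; 10 m³ remain.
Put 25 m³ in container 8; 15 m³ remain.
Put 14 m³ in container 8; 1 m³ remain.
8 containers × 40 m³ = 320 m³; used 281 m³; unused 39 m³.

39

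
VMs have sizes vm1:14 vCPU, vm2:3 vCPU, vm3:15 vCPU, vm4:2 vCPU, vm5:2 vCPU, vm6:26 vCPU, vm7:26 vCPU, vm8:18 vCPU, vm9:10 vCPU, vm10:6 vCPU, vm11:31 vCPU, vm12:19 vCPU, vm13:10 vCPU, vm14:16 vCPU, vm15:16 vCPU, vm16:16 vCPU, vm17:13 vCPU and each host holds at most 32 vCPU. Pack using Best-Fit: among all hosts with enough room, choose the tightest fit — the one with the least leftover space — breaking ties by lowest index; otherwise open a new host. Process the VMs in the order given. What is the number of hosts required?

8 hosts

Put vm1 (14 vCPU) in host 1; 18 vCPU remain.
Put vm2 (3 vCPU) in host 1; 15 vCPU remain.
Put vm3 (15 vCPU) in host 1; 0 vCPU remain.
Put vm4 (2 vCPU) in host 2; 30 vCPU remain.
Put vm5 (2 vCPU) in host 2; 28 vCPU remain.
Put vm6 (26 vCPU) in host 2; 2 vCPU remain.
Put vm7 (26 vCPU) in host 3; 6 vCPU remain.
Put vm8 (18 vCPU) in host 4; 14 vCPU remain.
Put vm9 (10 vCPU) in host 4; 4 vCPU remain.
Put vm10 (6 vCPU) in host 3; 0 vCPU remain.
Put vm11 (31 vCPU) in host 5; 1 vCPU remain.
Put vm12 (19 vCPU) in host 6; 13 vCPU remain.
Put vm13 (10 vCPU) in host 6; 3 vCPU remain.
Put vm14 (16 vCPU) in host 7; 16 vCPU remain.
Put vm15 (16 vCPU) in host 7; 0 vCPU remain.
Put vm16 (16 vCPU) in host 8; 16 vCPU remain.
Put vm17 (13 vCPU) in host 8; 3 vCPU remain.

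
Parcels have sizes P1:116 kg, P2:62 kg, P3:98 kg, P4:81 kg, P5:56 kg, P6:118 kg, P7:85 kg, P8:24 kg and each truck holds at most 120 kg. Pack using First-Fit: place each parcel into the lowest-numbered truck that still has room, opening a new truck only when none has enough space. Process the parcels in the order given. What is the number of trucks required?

6 trucks

P1 (116 kg) → truck 1 (remaining 4 kg)
P2 (62 kg) → truck 2 (remaining 58 kg)
P3 (98 kg) → truck 3 (remaining 22 kg)
P4 (81 kg) → truck 4 (remaining 39 kg)
P5 (56 kg) → truck 2 (remaining 2 kg)
P6 (118 kg) → truck 5 (remaining 2 kg)
P7 (85 kg) → truck 6 (remaining 35 kg)
P8 (24 kg) → truck 4 (remaining 15 kg)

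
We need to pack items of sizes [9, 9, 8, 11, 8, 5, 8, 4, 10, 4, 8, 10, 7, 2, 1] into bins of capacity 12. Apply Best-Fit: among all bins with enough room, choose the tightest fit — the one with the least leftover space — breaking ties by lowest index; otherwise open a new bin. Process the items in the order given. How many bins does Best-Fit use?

9 → bin 1 (remaining 3)
9 → bin 2 (remaining 3)
8 → bin 3 (remaining 4)
11 → bin 4 (remaining 1)
8 → bin 5 (remaining 4)
5 → bin 6 (remaining 7)
8 → bin 7 (remaining 4)
4 → bin 3 (remaining 0)
10 → bin 8 (remaining 2)
4 → bin 5 (remaining 0)
8 → bin 9 (remaining 4)
10 → bin 10 (remaining 2)
7 → bin 6 (remaining 0)
2 → bin 8 (remaining 0)
1 → bin 4 (remaining 0)
Final bins: [9] [9] [8,4] [11,1] [8,4] [5,7] [8] [10,2] [8] [10].

10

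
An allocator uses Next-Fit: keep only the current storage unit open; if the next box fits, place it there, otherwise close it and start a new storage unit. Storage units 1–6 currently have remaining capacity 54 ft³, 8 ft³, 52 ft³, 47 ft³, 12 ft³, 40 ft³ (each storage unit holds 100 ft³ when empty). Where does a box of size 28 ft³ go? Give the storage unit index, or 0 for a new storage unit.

6

Next-Fit only looks at storage unit 6, which has 40 ft³ free.
28 ft³ fits there.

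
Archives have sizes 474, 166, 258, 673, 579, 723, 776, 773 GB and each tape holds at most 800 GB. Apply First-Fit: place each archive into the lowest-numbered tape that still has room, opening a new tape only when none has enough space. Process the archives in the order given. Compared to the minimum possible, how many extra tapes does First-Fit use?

1

First-Fit: [474,166] [258] [673] [579] [723] [776] [773] → 7 tapes.
Total size 4422 GB; any packing needs at least ⌈4422/800⌉ = 6 tapes.
An optimal packing achieves that bound: [776] [773] [723] [673] [579,166] [474,258] → 6 tapes.
Excess: 7 − 6 = 1.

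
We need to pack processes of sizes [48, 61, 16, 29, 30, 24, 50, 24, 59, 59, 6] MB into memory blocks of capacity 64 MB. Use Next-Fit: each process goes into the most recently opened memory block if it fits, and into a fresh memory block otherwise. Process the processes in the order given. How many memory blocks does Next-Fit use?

9 memory blocks

memory block 1: place 48 MB, 16 MB left
memory block 2: place 61 MB, 3 MB left
memory block 3: place 16 MB, 48 MB left
memory block 3: place 29 MB, 19 MB left
memory block 4: place 30 MB, 34 MB left
memory block 4: place 24 MB, 10 MB left
memory block 5: place 50 MB, 14 MB left
memory block 6: place 24 MB, 40 MB left
memory block 7: place 59 MB, 5 MB left
memory block 8: place 59 MB, 5 MB left
memory block 9: place 6 MB, 58 MB left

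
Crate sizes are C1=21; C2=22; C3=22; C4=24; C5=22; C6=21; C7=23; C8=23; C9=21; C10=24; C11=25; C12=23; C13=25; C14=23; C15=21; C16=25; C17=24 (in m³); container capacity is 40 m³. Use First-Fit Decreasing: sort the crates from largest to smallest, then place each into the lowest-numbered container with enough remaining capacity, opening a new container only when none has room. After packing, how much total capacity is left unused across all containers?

Sorted descending: 25, 25, 25, 24, 24, 24, 23, 23, 23, 23, 22, 22, 22, 21, 21, 21, 21.
container 1: place 25 m³, 15 m³ left
container 2: place 25 m³, 15 m³ left
container 3: place 25 m³, 15 m³ left
container 4: place 24 m³, 16 m³ left
container 5: place 24 m³, 16 m³ left
container 6: place 24 m³, 16 m³ left
container 7: place 23 m³, 17 m³ left
container 8: place 23 m³, 17 m³ left
container 9: place 23 m³, 17 m³ left
container 10: place 23 m³, 17 m³ left
container 11: place 22 m³, 18 m³ left
container 12: place 22 m³, 18 m³ left
container 13: place 22 m³, 18 m³ left
container 14: place 21 m³, 19 m³ left
container 15: place 21 m³, 19 m³ left
container 16: place 21 m³, 19 m³ left
container 17: place 21 m³, 19 m³ left
17 containers × 40 m³ = 680 m³; used 389 m³; unused 291 m³.

291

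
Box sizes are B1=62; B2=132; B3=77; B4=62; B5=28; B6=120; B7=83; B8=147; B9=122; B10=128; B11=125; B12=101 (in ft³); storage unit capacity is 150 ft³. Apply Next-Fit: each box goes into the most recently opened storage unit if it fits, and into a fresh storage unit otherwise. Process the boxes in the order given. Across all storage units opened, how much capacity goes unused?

B1 (62 ft³) → storage unit 1 (remaining 88 ft³)
B2 (132 ft³) → storage unit 2 (remaining 18 ft³)
B3 (77 ft³) → storage unit 3 (remaining 73 ft³)
B4 (62 ft³) → storage unit 3 (remaining 11 ft³)
B5 (28 ft³) → storage unit 4 (remaining 122 ft³)
B6 (120 ft³) → storage unit 4 (remaining 2 ft³)
B7 (83 ft³) → storage unit 5 (remaining 67 ft³)
B8 (147 ft³) → storage unit 6 (remaining 3 ft³)
B9 (122 ft³) → storage unit 7 (remaining 28 ft³)
B10 (128 ft³) → storage unit 8 (remaining 22 ft³)
B11 (125 ft³) → storage unit 9 (remaining 25 ft³)
B12 (101 ft³) → storage unit 10 (remaining 49 ft³)
10 storage units × 150 ft³ = 1500 ft³; used 1187 ft³; unused 313 ft³.

313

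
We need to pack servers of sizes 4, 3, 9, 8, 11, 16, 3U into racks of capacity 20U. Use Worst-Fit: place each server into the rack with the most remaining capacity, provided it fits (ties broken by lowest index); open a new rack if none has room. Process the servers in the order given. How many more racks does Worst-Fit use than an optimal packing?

Worst-Fit: [4,3,9,3] [8,11] [16] → 3 racks.
Total size 54U; any packing needs at least ⌈54/20⌉ = 3 racks.
So 3 is already optimal.

0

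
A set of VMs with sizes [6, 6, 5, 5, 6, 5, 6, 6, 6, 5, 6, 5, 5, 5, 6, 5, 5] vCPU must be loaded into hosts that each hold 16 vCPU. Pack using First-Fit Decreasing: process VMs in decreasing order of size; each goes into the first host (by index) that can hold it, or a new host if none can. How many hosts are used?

7 hosts

Sorted descending: 6, 6, 6, 6, 6, 6, 6, 6, 5, 5, 5, 5, 5, 5, 5, 5, 5.
6 vCPU → host 1 (remaining 10 vCPU)
6 vCPU → host 1 (remaining 4 vCPU)
6 vCPU → host 2 (remaining 10 vCPU)
6 vCPU → host 2 (remaining 4 vCPU)
6 vCPU → host 3 (remaining 10 vCPU)
6 vCPU → host 3 (remaining 4 vCPU)
6 vCPU → host 4 (remaining 10 vCPU)
6 vCPU → host 4 (remaining 4 vCPU)
5 vCPU → host 5 (remaining 11 vCPU)
5 vCPU → host 5 (remaining 6 vCPU)
5 vCPU → host 5 (remaining 1 vCPU)
5 vCPU → host 6 (remaining 11 vCPU)
5 vCPU → host 6 (remaining 6 vCPU)
5 vCPU → host 6 (remaining 1 vCPU)
5 vCPU → host 7 (remaining 11 vCPU)
5 vCPU → host 7 (remaining 6 vCPU)
5 vCPU → host 7 (remaining 1 vCPU)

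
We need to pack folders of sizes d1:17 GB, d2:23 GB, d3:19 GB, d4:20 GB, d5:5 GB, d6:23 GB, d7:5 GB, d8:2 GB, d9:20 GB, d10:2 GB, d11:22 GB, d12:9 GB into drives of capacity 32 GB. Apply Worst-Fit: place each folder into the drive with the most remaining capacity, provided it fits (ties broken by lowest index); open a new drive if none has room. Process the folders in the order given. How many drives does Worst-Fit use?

d1 (17 GB) → drive 1 (remaining 15 GB)
d2 (23 GB) → drive 2 (remaining 9 GB)
d3 (19 GB) → drive 3 (remaining 13 GB)
d4 (20 GB) → drive 4 (remaining 12 GB)
d5 (5 GB) → drive 1 (remaining 10 GB)
d6 (23 GB) → drive 5 (remaining 9 GB)
d7 (5 GB) → drive 3 (remaining 8 GB)
d8 (2 GB) → drive 4 (remaining 10 GB)
d9 (20 GB) → drive 6 (remaining 12 GB)
d10 (2 GB) → drive 6 (remaining 10 GB)
d11 (22 GB) → drive 7 (remaining 10 GB)
d12 (9 GB) → drive 1 (remaining 1 GB)
Final drives: [17,5,9] [23] [19,5] [20,2] [23] [20,2] [22].

7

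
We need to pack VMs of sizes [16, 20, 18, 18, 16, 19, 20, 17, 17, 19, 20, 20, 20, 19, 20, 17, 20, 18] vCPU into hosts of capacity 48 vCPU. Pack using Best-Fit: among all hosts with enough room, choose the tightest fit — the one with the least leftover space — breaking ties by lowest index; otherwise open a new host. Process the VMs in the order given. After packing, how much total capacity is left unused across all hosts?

98

Put 16 vCPU in host 1; 32 vCPU remain.
Put 20 vCPU in host 1; 12 vCPU remain.
Put 18 vCPU in host 2; 30 vCPU remain.
Put 18 vCPU in host 2; 12 vCPU remain.
Put 16 vCPU in host 3; 32 vCPU remain.
Put 19 vCPU in host 3; 13 vCPU remain.
Put 20 vCPU in host 4; 28 vCPU remain.
Put 17 vCPU in host 4; 11 vCPU remain.
Put 17 vCPU in host 5; 31 vCPU remain.
Put 19 vCPU in host 5; 12 vCPU remain.
Put 20 vCPU in host 6; 28 vCPU remain.
Put 20 vCPU in host 6; 8 vCPU remain.
Put 20 vCPU in host 7; 28 vCPU remain.
Put 19 vCPU in host 7; 9 vCPU remain.
Put 20 vCPU in host 8; 28 vCPU remain.
Put 17 vCPU in host 8; 11 vCPU remain.
Put 20 vCPU in host 9; 28 vCPU remain.
Put 18 vCPU in host 9; 10 vCPU remain.
9 hosts × 48 vCPU = 432 vCPU; used 334 vCPU; unused 98 vCPU.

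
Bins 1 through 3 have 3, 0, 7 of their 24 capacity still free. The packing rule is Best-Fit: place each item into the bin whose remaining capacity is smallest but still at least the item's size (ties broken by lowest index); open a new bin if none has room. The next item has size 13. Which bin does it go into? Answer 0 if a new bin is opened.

No bin has ≥ 13 free, so a new bin is opened.

0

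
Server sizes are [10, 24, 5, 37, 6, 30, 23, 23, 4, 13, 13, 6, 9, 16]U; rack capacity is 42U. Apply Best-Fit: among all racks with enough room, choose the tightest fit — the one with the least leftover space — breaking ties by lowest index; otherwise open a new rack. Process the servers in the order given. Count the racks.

10U → rack 1 (remaining 32U)
24U → rack 1 (remaining 8U)
5U → rack 1 (remaining 3U)
37U → rack 2 (remaining 5U)
6U → rack 3 (remaining 36U)
30U → rack 3 (remaining 6U)
23U → rack 4 (remaining 19U)
23U → rack 5 (remaining 19U)
4U → rack 2 (remaining 1U)
13U → rack 4 (remaining 6U)
13U → rack 5 (remaining 6U)
6U → rack 3 (remaining 0U)
9U → rack 6 (remaining 33U)
16U → rack 6 (remaining 17U)
Final racks: [10,24,5] [37,4] [6,30,6] [23,13] [23,13] [9,16].

6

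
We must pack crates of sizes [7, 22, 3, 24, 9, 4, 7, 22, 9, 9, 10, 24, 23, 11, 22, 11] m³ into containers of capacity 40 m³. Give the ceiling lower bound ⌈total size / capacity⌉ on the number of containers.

Total size = 7 + 22 + 3 + 24 + 9 + 4 + 7 + 22 + 9 + 9 + 10 + 24 + 23 + 11 + 22 + 11 = 217 m³.
⌈217 / 40⌉ = 6.

6 containers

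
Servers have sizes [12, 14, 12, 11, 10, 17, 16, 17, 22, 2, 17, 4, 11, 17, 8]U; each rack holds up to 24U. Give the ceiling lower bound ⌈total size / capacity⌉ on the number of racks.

Total size = 12 + 14 + 12 + 11 + 10 + 17 + 16 + 17 + 22 + 2 + 17 + 4 + 11 + 17 + 8 = 190U.
⌈190 / 24⌉ = 8.

8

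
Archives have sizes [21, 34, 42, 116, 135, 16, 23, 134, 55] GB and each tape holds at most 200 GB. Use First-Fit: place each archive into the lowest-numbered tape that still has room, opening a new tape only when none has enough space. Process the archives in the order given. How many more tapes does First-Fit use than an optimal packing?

1

First-Fit: [21,34,42,16,23,55] [116] [135] [134] → 4 tapes.
Total size 576 GB; any packing needs at least ⌈576/200⌉ = 3 tapes.
An optimal packing achieves that bound: [135,55] [134,42,23] [116,34,21,16] → 3 tapes.
Excess: 4 − 3 = 1.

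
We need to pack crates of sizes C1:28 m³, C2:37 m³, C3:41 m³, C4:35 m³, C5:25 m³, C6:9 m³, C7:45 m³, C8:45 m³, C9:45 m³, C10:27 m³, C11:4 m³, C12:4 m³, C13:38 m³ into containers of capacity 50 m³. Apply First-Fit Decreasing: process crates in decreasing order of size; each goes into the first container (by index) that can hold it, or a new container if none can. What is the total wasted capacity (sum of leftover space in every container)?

117

Sorted descending: 45, 45, 45, 41, 38, 37, 35, 28, 27, 25, 9, 4, 4.
container 1: place 45 m³, 5 m³ left
container 2: place 45 m³, 5 m³ left
container 3: place 45 m³, 5 m³ left
container 4: place 41 m³, 9 m³ left
container 5: place 38 m³, 12 m³ left
container 6: place 37 m³, 13 m³ left
container 7: place 35 m³, 15 m³ left
container 8: place 28 m³, 22 m³ left
container 9: place 27 m³, 23 m³ left
container 10: place 25 m³, 25 m³ left
container 4: place 9 m³, 0 m³ left
container 1: place 4 m³, 1 m³ left
container 2: place 4 m³, 1 m³ left
10 containers × 50 m³ = 500 m³; used 383 m³; unused 117 m³.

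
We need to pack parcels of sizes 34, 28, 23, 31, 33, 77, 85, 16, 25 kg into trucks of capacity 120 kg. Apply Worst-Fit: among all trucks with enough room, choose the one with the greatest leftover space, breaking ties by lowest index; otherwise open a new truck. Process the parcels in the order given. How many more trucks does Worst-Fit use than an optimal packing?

1

Worst-Fit: [34,28,23,31] [33,77] [85,16] [25] → 4 trucks.
Total size 352 kg; any packing needs at least ⌈352/120⌉ = 3 trucks.
An optimal packing achieves that bound: [85,34] [77,25,16] [33,31,28,23] → 3 trucks.
Excess: 4 − 3 = 1.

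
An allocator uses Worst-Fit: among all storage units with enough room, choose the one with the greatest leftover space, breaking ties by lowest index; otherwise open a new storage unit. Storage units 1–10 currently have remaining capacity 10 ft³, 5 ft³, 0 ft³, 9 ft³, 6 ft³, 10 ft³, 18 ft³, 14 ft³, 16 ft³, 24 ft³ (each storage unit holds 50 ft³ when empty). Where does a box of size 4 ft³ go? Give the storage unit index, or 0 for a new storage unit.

Storage units with room: storage unit 1 (10 ft³), storage unit 2 (5 ft³), storage unit 4 (9 ft³), storage unit 5 (6 ft³), storage unit 6 (10 ft³), storage unit 7 (18 ft³), storage unit 8 (14 ft³), storage unit 9 (16 ft³), storage unit 10 (24 ft³).
Most room is storage unit 10 with 24 ft³ free.

10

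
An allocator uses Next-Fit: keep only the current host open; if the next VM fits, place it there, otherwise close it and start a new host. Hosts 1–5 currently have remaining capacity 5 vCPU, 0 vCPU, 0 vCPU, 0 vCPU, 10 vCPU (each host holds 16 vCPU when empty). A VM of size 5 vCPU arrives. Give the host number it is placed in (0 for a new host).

5

Next-Fit only looks at host 5, which has 10 vCPU free.
5 vCPU fits there.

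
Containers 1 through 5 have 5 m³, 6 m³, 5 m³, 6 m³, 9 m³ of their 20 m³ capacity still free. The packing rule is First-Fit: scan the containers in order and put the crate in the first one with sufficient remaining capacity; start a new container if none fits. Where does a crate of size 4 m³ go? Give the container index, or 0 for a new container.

Containers with room: container 1 (5 m³), container 2 (6 m³), container 3 (5 m³), container 4 (6 m³), container 5 (9 m³).
The first with room is container 1.

1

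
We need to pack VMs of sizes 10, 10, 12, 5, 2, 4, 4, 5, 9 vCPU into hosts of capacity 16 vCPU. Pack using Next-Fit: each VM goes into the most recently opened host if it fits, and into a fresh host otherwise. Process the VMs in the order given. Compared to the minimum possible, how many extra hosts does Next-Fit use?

1

Next-Fit: [10] [10] [12] [5,2,4,4] [5,9] → 5 hosts.
Total size 61 vCPU; any packing needs at least ⌈61/16⌉ = 4 hosts.
An optimal packing achieves that bound: [12,4] [10,5] [10,5] [9,4,2] → 4 hosts.
Excess: 5 − 4 = 1.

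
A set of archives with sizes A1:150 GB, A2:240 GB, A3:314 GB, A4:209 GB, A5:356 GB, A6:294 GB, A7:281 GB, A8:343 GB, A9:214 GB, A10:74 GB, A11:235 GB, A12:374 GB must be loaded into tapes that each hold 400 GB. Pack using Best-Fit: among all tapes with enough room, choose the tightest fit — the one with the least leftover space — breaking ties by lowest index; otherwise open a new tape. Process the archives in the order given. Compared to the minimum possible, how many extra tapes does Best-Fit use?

0

Best-Fit: [150,240] [314,74] [209] [356] [294] [281] [343] [214] [235] [374] → 10 tapes.
10 archives exceed 200 GB (half the capacity), and no two of those can share a tape, so at least 10 tapes are needed.
So 10 is already optimal.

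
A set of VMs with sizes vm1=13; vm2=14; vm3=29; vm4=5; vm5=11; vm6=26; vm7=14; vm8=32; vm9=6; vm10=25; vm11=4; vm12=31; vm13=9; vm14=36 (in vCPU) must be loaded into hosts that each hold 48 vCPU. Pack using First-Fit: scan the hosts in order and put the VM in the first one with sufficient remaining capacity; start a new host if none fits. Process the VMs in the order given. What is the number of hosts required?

Put vm1 (13 vCPU) in host 1; 35 vCPU remain.
Put vm2 (14 vCPU) in host 1; 21 vCPU remain.
Put vm3 (29 vCPU) in host 2; 19 vCPU remain.
Put vm4 (5 vCPU) in host 1; 16 vCPU remain.
Put vm5 (11 vCPU) in host 1; 5 vCPU remain.
Put vm6 (26 vCPU) in host 3; 22 vCPU remain.
Put vm7 (14 vCPU) in host 2; 5 vCPU remain.
Put vm8 (32 vCPU) in host 4; 16 vCPU remain.
Put vm9 (6 vCPU) in host 3; 16 vCPU remain.
Put vm10 (25 vCPU) in host 5; 23 vCPU remain.
Put vm11 (4 vCPU) in host 1; 1 vCPU remain.
Put vm12 (31 vCPU) in host 6; 17 vCPU remain.
Put vm13 (9 vCPU) in host 3; 7 vCPU remain.
Put vm14 (36 vCPU) in host 7; 12 vCPU remain.
Final hosts: [13,14,5,11,4] [29,14] [26,6,9] [32] [25] [31] [36].

7 hosts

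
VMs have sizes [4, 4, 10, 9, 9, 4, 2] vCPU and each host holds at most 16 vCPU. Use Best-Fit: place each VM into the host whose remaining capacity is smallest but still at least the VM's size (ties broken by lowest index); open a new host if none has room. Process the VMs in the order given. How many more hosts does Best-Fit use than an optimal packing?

1

Best-Fit: [4,4] [10,4,2] [9] [9] → 4 hosts.
Total size 42 vCPU; any packing needs at least ⌈42/16⌉ = 3 hosts.
An optimal packing achieves that bound: [10,4,2] [9,4] [9,4] → 3 hosts.
Excess: 4 − 3 = 1.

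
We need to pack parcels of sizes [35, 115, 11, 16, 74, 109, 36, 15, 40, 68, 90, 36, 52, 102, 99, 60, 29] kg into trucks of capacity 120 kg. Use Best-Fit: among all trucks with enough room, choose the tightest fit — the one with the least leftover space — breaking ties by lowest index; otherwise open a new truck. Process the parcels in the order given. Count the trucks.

Put 35 kg in truck 1; 85 kg remain.
Put 115 kg in truck 2; 5 kg remain.
Put 11 kg in truck 1; 74 kg remain.
Put 16 kg in truck 1; 58 kg remain.
Put 74 kg in truck 3; 46 kg remain.
Put 109 kg in truck 4; 11 kg remain.
Put 36 kg in truck 3; 10 kg remain.
Put 15 kg in truck 1; 43 kg remain.
Put 40 kg in truck 1; 3 kg remain.
Put 68 kg in truck 5; 52 kg remain.
Put 90 kg in truck 6; 30 kg remain.
Put 36 kg in truck 5; 16 kg remain.
Put 52 kg in truck 7; 68 kg remain.
Put 102 kg in truck 8; 18 kg remain.
Put 99 kg in truck 9; 21 kg remain.
Put 60 kg in truck 7; 8 kg remain.
Put 29 kg in truck 6; 1 kg remain.
Final trucks: [35,11,16,15,40] [115] [74,36] [109] [68,36] [90,29] [52,60] [102] [99].

9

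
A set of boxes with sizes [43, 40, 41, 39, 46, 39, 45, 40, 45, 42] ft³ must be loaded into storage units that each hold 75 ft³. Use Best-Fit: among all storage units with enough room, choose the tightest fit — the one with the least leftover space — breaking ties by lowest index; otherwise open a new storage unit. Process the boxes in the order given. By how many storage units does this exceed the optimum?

Best-Fit: [43] [40] [41] [39] [46] [39] [45] [40] [45] [42] → 10 storage units.
10 boxes exceed 37.5 ft³ (half the capacity), and no two of those can share a storage unit, so at least 10 storage units are needed.
So 10 is already optimal.

0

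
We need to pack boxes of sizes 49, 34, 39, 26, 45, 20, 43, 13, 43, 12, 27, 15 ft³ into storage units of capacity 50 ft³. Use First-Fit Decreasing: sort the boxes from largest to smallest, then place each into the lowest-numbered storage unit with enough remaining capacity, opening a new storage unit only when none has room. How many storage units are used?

Sorted descending: 49, 45, 43, 43, 39, 34, 27, 26, 20, 15, 13, 12.
storage unit 1: place 49 ft³, 1 ft³ left
storage unit 2: place 45 ft³, 5 ft³ left
storage unit 3: place 43 ft³, 7 ft³ left
storage unit 4: place 43 ft³, 7 ft³ left
storage unit 5: place 39 ft³, 11 ft³ left
storage unit 6: place 34 ft³, 16 ft³ left
storage unit 7: place 27 ft³, 23 ft³ left
storage unit 8: place 26 ft³, 24 ft³ left
storage unit 7: place 20 ft³, 3 ft³ left
storage unit 6: place 15 ft³, 1 ft³ left
storage unit 8: place 13 ft³, 11 ft³ left
storage unit 9: place 12 ft³, 38 ft³ left

9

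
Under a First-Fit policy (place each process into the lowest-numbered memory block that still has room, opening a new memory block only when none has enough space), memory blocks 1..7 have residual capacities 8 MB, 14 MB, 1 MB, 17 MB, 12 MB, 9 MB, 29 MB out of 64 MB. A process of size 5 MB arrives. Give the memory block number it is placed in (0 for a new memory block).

1

Memory blocks with room: memory block 1 (8 MB), memory block 2 (14 MB), memory block 4 (17 MB), memory block 5 (12 MB), memory block 6 (9 MB), memory block 7 (29 MB).
The first with room is memory block 1.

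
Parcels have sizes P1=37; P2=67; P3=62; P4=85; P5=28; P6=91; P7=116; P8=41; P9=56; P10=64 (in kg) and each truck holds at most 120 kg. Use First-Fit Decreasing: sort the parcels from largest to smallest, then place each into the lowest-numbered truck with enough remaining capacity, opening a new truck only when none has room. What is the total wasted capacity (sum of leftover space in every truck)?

73

Sorted descending: 116, 91, 85, 67, 64, 62, 56, 41, 37, 28.
truck 1: place 116 kg, 4 kg left
truck 2: place 91 kg, 29 kg left
truck 3: place 85 kg, 35 kg left
truck 4: place 67 kg, 53 kg left
truck 5: place 64 kg, 56 kg left
truck 6: place 62 kg, 58 kg left
truck 5: place 56 kg, 0 kg left
truck 4: place 41 kg, 12 kg left
truck 6: place 37 kg, 21 kg left
truck 2: place 28 kg, 1 kg left
6 trucks × 120 kg = 720 kg; used 647 kg; unused 73 kg.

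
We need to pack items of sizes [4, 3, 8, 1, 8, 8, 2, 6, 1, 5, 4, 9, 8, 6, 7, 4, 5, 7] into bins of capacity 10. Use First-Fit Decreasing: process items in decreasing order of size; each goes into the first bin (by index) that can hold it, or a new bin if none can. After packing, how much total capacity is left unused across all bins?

14

Sorted descending: 9, 8, 8, 8, 8, 7, 7, 6, 6, 5, 5, 4, 4, 4, 3, 2, 1, 1.
Put 9 in bin 1; 1 remain.
Put 8 in bin 2; 2 remain.
Put 8 in bin 3; 2 remain.
Put 8 in bin 4; 2 remain.
Put 8 in bin 5; 2 remain.
Put 7 in bin 6; 3 remain.
Put 7 in bin 7; 3 remain.
Put 6 in bin 8; 4 remain.
Put 6 in bin 9; 4 remain.
Put 5 in bin 10; 5 remain.
Put 5 in bin 10; 0 remain.
Put 4 in bin 8; 0 remain.
Put 4 in bin 9; 0 remain.
Put 4 in bin 11; 6 remain.
Put 3 in bin 6; 0 remain.
Put 2 in bin 2; 0 remain.
Put 1 in bin 1; 0 remain.
Put 1 in bin 3; 1 remain.
11 bins × 10 = 110; used 96; unused 14.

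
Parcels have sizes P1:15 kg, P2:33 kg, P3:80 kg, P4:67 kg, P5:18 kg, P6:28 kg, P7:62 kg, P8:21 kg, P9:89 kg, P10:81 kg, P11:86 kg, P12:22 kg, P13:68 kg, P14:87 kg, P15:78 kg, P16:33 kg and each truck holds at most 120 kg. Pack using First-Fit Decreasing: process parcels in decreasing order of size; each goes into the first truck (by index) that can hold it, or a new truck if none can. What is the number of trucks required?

Sorted descending: 89, 87, 86, 81, 80, 78, 68, 67, 62, 33, 33, 28, 22, 21, 18, 15.
Put 89 kg in truck 1; 31 kg remain.
Put 87 kg in truck 2; 33 kg remain.
Put 86 kg in truck 3; 34 kg remain.
Put 81 kg in truck 4; 39 kg remain.
Put 80 kg in truck 5; 40 kg remain.
Put 78 kg in truck 6; 42 kg remain.
Put 68 kg in truck 7; 52 kg remain.
Put 67 kg in truck 8; 53 kg remain.
Put 62 kg in truck 9; 58 kg remain.
Put 33 kg in truck 2; 0 kg remain.
Put 33 kg in truck 3; 1 kg remain.
Put 28 kg in truck 1; 3 kg remain.
Put 22 kg in truck 4; 17 kg remain.
Put 21 kg in truck 5; 19 kg remain.
Put 18 kg in truck 5; 1 kg remain.
Put 15 kg in truck 4; 2 kg remain.
Final trucks: [89,28] [87,33] [86,33] [81,22,15] [80,21,18] [78] [68] [67] [62].

9 trucks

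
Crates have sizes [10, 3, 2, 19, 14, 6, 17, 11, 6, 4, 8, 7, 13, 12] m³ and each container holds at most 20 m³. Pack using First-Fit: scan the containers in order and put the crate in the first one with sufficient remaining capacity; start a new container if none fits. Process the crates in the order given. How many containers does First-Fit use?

10 m³ → container 1 (remaining 10 m³)
3 m³ → container 1 (remaining 7 m³)
2 m³ → container 1 (remaining 5 m³)
19 m³ → container 2 (remaining 1 m³)
14 m³ → container 3 (remaining 6 m³)
6 m³ → container 3 (remaining 0 m³)
17 m³ → container 4 (remaining 3 m³)
11 m³ → container 5 (remaining 9 m³)
6 m³ → container 5 (remaining 3 m³)
4 m³ → container 1 (remaining 1 m³)
8 m³ → container 6 (remaining 12 m³)
7 m³ → container 6 (remaining 5 m³)
13 m³ → container 7 (remaining 7 m³)
12 m³ → container 8 (remaining 8 m³)

8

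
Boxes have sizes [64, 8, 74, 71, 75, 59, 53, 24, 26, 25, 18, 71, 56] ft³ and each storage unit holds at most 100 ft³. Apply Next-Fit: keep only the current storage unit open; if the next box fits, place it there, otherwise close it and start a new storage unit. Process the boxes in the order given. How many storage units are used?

Put 64 ft³ in storage unit 1; 36 ft³ remain.
Put 8 ft³ in storage unit 1; 28 ft³ remain.
Put 74 ft³ in storage unit 2; 26 ft³ remain.
Put 71 ft³ in storage unit 3; 29 ft³ remain.
Put 75 ft³ in storage unit 4; 25 ft³ remain.
Put 59 ft³ in storage unit 5; 41 ft³ remain.
Put 53 ft³ in storage unit 6; 47 ft³ remain.
Put 24 ft³ in storage unit 6; 23 ft³ remain.
Put 26 ft³ in storage unit 7; 74 ft³ remain.
Put 25 ft³ in storage unit 7; 49 ft³ remain.
Put 18 ft³ in storage unit 7; 31 ft³ remain.
Put 71 ft³ in storage unit 8; 29 ft³ remain.
Put 56 ft³ in storage unit 9; 44 ft³ remain.

9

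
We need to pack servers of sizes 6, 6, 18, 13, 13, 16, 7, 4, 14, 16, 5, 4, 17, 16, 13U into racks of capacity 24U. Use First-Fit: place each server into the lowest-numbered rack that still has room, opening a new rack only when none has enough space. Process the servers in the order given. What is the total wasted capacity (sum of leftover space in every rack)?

6U → rack 1 (remaining 18U)
6U → rack 1 (remaining 12U)
18U → rack 2 (remaining 6U)
13U → rack 3 (remaining 11U)
13U → rack 4 (remaining 11U)
16U → rack 5 (remaining 8U)
7U → rack 1 (remaining 5U)
4U → rack 1 (remaining 1U)
14U → rack 6 (remaining 10U)
16U → rack 7 (remaining 8U)
5U → rack 2 (remaining 1U)
4U → rack 3 (remaining 7U)
17U → rack 8 (remaining 7U)
16U → rack 9 (remaining 8U)
13U → rack 10 (remaining 11U)
10 racks × 24U = 240U; used 168U; unused 72U.

72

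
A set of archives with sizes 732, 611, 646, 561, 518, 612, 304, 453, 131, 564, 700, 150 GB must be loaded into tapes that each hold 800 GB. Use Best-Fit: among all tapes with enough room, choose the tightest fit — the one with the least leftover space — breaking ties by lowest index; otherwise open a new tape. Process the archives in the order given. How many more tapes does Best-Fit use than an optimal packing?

0

Best-Fit: [732] [611] [646,131] [561] [518] [612,150] [304,453] [564] [700] → 9 tapes.
9 archives exceed 400 GB (half the capacity), and no two of those can share a tape, so at least 9 tapes are needed.
So 9 is already optimal.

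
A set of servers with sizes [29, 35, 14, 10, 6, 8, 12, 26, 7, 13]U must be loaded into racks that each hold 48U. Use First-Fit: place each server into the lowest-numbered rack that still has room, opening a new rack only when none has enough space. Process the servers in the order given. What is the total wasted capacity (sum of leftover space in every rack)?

32

29U → rack 1 (remaining 19U)
35U → rack 2 (remaining 13U)
14U → rack 1 (remaining 5U)
10U → rack 2 (remaining 3U)
6U → rack 3 (remaining 42U)
8U → rack 3 (remaining 34U)
12U → rack 3 (remaining 22U)
26U → rack 4 (remaining 22U)
7U → rack 3 (remaining 15U)
13U → rack 3 (remaining 2U)
4 racks × 48U = 192U; used 160U; unused 32U.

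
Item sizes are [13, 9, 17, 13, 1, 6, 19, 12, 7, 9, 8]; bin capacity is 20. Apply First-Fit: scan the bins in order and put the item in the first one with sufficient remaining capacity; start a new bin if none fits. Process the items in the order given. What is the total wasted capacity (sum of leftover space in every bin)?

26

13 → bin 1 (remaining 7)
9 → bin 2 (remaining 11)
17 → bin 3 (remaining 3)
13 → bin 4 (remaining 7)
1 → bin 1 (remaining 6)
6 → bin 1 (remaining 0)
19 → bin 5 (remaining 1)
12 → bin 6 (remaining 8)
7 → bin 2 (remaining 4)
9 → bin 7 (remaining 11)
8 → bin 6 (remaining 0)
7 bins × 20 = 140; used 114; unused 26.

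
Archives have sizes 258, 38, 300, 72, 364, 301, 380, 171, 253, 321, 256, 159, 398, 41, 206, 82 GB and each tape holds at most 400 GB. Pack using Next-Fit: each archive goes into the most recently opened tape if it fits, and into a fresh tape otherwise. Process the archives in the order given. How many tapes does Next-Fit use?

Put 258 GB in tape 1; 142 GB remain.
Put 38 GB in tape 1; 104 GB remain.
Put 300 GB in tape 2; 100 GB remain.
Put 72 GB in tape 2; 28 GB remain.
Put 364 GB in tape 3; 36 GB remain.
Put 301 GB in tape 4; 99 GB remain.
Put 380 GB in tape 5; 20 GB remain.
Put 171 GB in tape 6; 229 GB remain.
Put 253 GB in tape 7; 147 GB remain.
Put 321 GB in tape 8; 79 GB remain.
Put 256 GB in tape 9; 144 GB remain.
Put 159 GB in tape 10; 241 GB remain.
Put 398 GB in tape 11; 2 GB remain.
Put 41 GB in tape 12; 359 GB remain.
Put 206 GB in tape 12; 153 GB remain.
Put 82 GB in tape 12; 71 GB remain.
Final tapes: [258,38] [300,72] [364] [301] [380] [171] [253] [321] [256] [159] [398] [41,206,82].

12 tapes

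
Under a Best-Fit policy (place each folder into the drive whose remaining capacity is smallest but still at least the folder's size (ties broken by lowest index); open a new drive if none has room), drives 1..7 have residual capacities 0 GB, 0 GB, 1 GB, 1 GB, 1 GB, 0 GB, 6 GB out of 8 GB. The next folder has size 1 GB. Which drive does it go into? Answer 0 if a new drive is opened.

Drives with room: drive 3 (1 GB), drive 4 (1 GB), drive 5 (1 GB), drive 7 (6 GB).
Tightest fit is drive 3 with 1 GB free.

3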